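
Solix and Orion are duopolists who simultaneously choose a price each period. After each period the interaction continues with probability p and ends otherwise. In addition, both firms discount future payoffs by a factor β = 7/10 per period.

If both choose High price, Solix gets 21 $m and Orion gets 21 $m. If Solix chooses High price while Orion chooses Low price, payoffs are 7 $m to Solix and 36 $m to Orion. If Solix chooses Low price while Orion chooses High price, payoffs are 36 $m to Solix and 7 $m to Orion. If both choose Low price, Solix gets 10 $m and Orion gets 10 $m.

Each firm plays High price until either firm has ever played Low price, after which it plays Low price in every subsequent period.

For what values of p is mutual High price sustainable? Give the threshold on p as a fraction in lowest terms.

With continuation probability p and discount β, the effective per-period discount factor is βp.
Grim-trigger IC: βp ≥ (36−21)/(36−10) = 15/26.
So p ≥ (15/26)/(7/10) = 75/91.

75/91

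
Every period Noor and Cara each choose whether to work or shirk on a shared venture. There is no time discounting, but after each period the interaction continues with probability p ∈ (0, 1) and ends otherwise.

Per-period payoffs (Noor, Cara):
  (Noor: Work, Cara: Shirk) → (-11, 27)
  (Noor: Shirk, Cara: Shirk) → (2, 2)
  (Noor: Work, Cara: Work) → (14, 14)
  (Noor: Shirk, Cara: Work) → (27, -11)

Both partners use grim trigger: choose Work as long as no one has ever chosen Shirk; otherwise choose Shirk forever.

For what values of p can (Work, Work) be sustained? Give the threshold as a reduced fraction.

With no time discounting, the continuation probability p plays the role of the discount factor.
Grim-trigger IC: 14/(1−p) ≥ 27 + 2p/(1−p) ⇒ p ≥ (27−14)/(27−2) = 13/25.

13/25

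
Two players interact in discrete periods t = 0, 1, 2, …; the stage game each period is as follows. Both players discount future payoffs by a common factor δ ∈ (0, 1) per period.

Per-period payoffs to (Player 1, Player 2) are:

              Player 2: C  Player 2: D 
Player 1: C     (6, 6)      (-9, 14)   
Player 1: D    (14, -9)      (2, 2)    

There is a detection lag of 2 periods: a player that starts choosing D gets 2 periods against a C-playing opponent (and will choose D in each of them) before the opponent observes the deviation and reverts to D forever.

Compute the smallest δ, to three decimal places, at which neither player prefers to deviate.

0.816

A deviator earns 14 for 2 periods, then 2 forever; cooperating earns 6 forever. Multiplying the IC by (1−δ):
6 ≥ 14(1−δ^2) + 2δ^2, so 12·δ^2 ≥ 8 and δ^2 ≥ 2/3.
δ ≥ (2/3)^(1/2) ≈ 0.816.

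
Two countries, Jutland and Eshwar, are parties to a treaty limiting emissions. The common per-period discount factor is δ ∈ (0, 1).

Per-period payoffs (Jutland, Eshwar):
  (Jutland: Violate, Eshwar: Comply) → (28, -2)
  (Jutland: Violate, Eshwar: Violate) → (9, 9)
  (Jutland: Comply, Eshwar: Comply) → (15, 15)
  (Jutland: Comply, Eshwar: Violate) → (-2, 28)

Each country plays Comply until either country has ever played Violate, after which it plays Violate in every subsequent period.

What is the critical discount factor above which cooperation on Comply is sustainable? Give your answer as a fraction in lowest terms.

13/19

One-period gain from deviating is 28 − 15 = 13. The loss is 15 − 9 = 6 in every subsequent period, with present value 6·δ/(1−δ).
Deviation is unprofitable when 6·δ/(1−δ) ≥ 13, i.e. δ/(1−δ) ≥ 13/6.
Equivalently δ ≥ 13/(13+6) = 13/19.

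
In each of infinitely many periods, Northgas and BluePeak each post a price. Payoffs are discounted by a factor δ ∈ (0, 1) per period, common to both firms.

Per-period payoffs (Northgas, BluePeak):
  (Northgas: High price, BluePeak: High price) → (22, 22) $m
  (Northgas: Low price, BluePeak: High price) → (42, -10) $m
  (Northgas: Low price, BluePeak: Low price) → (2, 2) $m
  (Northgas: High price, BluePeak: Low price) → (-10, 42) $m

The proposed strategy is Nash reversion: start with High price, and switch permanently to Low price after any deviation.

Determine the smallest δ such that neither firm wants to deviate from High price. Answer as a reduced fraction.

Under grim trigger the critical discount factor is (T−C)/(T−P) with T = 42, C = 22, P = 2.
δ* = (42−22)/(42−2) = 20/40 = 1/2.

1/2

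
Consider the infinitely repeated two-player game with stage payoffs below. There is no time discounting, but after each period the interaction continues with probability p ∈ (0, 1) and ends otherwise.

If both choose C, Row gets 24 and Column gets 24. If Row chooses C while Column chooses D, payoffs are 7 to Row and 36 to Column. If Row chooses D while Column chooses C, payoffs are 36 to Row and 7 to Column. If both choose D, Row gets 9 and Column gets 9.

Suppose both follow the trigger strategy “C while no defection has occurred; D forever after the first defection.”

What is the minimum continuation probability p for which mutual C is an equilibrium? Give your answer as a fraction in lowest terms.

Expected cooperation value is 24 + p·24 + p²·24 + … = 24/(1−p); deviation gives 36 + p·9/(1−p).
24 ≥ 36(1−p) + 9p ⇒ 27p ≥ 12 ⇒ p ≥ 12/27 = 4/9.

4/9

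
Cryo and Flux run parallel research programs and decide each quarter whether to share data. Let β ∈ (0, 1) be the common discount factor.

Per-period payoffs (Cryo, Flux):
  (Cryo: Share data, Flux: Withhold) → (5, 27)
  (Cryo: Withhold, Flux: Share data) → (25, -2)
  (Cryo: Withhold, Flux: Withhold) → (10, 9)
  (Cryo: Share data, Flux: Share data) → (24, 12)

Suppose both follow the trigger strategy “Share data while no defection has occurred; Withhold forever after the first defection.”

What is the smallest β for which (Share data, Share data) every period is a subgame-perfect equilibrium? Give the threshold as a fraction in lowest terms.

For Cryo: deviation gain 25−24 = 1, per-period punishment loss 24−10 = 14. IC gives β ≥ 1/15.
For Flux: gain 15, loss 3 per period, so β ≥ 15/18 = 5/6.
The tighter constraint is Flux's, so cooperation needs β ≥ 5/6.

5/6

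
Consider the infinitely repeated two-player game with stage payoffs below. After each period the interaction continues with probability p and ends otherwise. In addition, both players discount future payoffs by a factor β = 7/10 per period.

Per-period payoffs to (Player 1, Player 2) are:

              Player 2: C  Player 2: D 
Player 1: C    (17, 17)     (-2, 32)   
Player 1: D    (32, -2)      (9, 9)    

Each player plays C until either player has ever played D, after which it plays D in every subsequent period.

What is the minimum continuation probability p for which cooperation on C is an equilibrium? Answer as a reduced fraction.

150/161

With continuation probability p and discount β, the effective per-period discount factor is βp.
Grim-trigger IC: βp ≥ (32−17)/(32−9) = 15/23.
So p ≥ (15/23)/(7/10) = 150/161.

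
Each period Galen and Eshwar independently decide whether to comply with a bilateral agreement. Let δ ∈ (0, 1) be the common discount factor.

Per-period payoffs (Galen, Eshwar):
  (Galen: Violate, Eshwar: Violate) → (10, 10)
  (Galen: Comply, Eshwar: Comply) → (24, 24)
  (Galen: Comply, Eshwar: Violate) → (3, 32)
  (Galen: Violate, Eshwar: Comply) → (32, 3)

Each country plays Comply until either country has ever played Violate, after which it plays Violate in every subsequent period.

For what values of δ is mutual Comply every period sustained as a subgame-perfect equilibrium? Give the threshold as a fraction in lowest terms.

24/(1−δ) ≥ 32 + 10δ/(1−δ)
24 ≥ 32 − 22δ
δ ≥ 8/22 = 4/11.

4/11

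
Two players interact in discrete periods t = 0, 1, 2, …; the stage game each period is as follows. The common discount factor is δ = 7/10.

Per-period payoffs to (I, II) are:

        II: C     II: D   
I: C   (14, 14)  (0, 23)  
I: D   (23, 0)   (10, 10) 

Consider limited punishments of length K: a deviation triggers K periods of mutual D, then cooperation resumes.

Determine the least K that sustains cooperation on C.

Need Σ_{k=1}^{K} δ^k ≥ (23−14)/(14−10) = 2.2500 at δ = 7/10.
At K = 9 the sum is 2.2392 < 2.2500; at K = 10 it is 2.2674 ≥ 2.2500.
So the minimum punishment length is K = 10.

10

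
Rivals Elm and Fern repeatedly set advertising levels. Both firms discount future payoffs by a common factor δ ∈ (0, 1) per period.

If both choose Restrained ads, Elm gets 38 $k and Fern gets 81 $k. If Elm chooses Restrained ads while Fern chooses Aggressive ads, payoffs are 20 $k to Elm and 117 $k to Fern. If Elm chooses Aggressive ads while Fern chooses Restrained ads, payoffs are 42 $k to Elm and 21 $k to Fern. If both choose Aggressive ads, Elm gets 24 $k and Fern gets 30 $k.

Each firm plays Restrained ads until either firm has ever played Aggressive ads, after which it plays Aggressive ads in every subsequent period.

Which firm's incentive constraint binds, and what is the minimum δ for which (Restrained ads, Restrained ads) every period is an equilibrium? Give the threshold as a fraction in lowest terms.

For Elm: deviation gain 42−38 = 4, per-period punishment loss 38−24 = 14. IC gives δ ≥ 4/18 = 2/9.
For Fern: gain 36, loss 51 per period, so δ ≥ 36/87 = 12/29.
The tighter constraint is Fern's, so cooperation needs δ ≥ 12/29.

Fern; δ ≥ 12/29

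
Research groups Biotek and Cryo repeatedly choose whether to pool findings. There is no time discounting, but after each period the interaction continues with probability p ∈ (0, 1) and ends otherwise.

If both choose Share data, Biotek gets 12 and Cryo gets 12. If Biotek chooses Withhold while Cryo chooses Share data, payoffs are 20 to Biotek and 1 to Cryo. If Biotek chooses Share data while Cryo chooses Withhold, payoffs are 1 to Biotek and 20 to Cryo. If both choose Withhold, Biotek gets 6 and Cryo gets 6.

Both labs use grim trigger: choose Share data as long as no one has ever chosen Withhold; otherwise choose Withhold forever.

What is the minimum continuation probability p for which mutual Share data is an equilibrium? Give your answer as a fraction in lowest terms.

4/7

Expected cooperation value is 12 + p·12 + p²·12 + … = 12/(1−p); deviation gives 20 + p·6/(1−p).
12 ≥ 20(1−p) + 6p ⇒ 14p ≥ 8 ⇒ p ≥ 8/14 = 4/7.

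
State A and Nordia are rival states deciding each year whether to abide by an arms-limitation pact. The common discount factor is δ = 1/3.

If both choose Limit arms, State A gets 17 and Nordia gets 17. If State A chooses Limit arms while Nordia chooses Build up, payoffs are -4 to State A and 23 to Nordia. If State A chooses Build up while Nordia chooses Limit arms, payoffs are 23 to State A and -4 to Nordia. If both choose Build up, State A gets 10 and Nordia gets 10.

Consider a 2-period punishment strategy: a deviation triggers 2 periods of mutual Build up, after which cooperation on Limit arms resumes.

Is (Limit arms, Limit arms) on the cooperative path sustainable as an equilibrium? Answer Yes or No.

A one-shot deviation gives 23 now, then 10 for 2 periods, then back to 17.
Gain from deviating: (23−17) today; loss: (17−10) in each of the next 2 periods.
No-deviation condition: (17−10)(δ+…+δ^2) ≥ 23−17, i.e. δ+…+δ^2 ≥ 6/7.
At δ = 1/3: δ+…+δ^2 = 0.4444 < 0.8571.
So cooperation is not sustainable.

No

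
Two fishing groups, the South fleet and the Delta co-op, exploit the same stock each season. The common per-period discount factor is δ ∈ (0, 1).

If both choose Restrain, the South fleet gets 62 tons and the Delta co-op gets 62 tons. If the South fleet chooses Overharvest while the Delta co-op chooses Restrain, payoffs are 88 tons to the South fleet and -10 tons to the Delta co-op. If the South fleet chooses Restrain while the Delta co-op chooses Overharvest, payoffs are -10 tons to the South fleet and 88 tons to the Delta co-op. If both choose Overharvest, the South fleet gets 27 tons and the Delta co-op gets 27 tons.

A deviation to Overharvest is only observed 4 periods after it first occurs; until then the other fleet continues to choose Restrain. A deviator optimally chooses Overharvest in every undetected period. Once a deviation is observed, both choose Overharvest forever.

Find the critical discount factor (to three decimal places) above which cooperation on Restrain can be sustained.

0.808

A deviator earns 88 for 4 periods, then 27 forever; cooperating earns 62 forever. Multiplying the IC by (1−δ):
62 ≥ 88(1−δ^4) + 27δ^4, so 61·δ^4 ≥ 26 and δ^4 ≥ 26/61.
δ ≥ (26/61)^(1/4) ≈ 0.808.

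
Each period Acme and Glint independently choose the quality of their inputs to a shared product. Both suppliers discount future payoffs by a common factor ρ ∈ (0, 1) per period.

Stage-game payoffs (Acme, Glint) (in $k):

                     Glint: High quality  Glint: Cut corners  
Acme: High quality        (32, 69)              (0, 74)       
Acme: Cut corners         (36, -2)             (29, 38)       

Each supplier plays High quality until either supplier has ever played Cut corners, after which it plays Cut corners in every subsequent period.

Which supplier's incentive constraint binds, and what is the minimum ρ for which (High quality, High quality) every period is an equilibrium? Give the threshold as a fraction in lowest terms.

Acme: cooperation gives 32 each period; deviation gives 36 once then 29 forever.
  32/(1−ρ) ≥ 36 + 29ρ/(1−ρ) ⇒ ρ ≥ 4/7.
Glint: cooperation gives 69 each period; deviation gives 74 once then 38 forever.
  ρ ≥ 5/36.
Both must hold, so the binding constraint is Acme's: ρ ≥ 4/7.

Acme; ρ ≥ 4/7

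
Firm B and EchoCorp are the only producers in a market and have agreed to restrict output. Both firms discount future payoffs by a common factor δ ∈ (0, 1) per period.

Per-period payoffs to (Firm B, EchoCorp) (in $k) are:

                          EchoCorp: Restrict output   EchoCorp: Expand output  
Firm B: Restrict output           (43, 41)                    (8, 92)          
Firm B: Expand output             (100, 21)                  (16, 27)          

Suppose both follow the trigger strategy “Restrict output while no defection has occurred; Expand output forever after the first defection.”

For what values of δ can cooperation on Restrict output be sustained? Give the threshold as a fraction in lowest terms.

51/65

Firm B: cooperation gives 43 each period; deviation gives 100 once then 16 forever.
  43/(1−δ) ≥ 100 + 16δ/(1−δ) ⇒ δ ≥ 57/84 = 19/28.
EchoCorp: cooperation gives 41 each period; deviation gives 92 once then 27 forever.
  δ ≥ 51/65.
Both must hold, so the binding constraint is EchoCorp's: δ ≥ 51/65.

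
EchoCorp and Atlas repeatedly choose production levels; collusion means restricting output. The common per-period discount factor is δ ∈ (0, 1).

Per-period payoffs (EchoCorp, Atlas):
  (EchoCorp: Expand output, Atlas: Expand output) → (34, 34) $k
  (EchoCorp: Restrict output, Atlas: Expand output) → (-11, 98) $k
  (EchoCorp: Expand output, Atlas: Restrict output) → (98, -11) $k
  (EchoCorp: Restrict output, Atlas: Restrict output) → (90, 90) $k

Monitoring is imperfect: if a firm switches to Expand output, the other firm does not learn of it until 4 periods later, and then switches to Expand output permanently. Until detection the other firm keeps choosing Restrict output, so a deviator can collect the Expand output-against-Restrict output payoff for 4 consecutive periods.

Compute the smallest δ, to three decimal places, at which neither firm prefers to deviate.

0.595

Deviating for the 4 undetected periods gains 98−90 = 8 per period over cooperation, then loses 90−34 = 56 per period forever once punishment starts.
Gain: 8(1 + δ + … + δ^3); loss: 56·δ^4/(1−δ).
No profitable deviation ⇔ 8(1−δ^4) ≤ 56·δ^4, i.e. δ^4 ≥ 8/(8+56) = 1/8.
Hence δ ≥ (1/8)^(1/4) ≈ 0.595.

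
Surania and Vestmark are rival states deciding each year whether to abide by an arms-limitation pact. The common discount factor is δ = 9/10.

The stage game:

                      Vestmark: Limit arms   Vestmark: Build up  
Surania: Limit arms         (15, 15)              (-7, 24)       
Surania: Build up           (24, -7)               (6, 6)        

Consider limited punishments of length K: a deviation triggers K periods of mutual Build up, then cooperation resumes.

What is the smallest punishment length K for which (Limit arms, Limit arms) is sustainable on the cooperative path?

2

Need Σ_{k=1}^{K} δ^k ≥ (24−15)/(15−6) = 1.0000 at δ = 9/10.
At K = 1 the sum is 0.9000 < 1.0000; at K = 2 it is 1.7100 ≥ 1.0000.
So the minimum punishment length is K = 2.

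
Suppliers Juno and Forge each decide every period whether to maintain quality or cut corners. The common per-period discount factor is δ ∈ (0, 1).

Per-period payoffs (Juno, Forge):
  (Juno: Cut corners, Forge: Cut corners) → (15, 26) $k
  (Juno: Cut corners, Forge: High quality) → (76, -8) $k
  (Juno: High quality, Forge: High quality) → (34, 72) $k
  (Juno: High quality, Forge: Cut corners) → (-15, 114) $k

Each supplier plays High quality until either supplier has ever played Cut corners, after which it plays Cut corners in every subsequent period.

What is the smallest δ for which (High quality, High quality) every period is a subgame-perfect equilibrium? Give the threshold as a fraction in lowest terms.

For Juno: deviation gain 76−34 = 42, per-period punishment loss 34−15 = 19. IC gives δ ≥ 42/61.
For Forge: gain 42, loss 46 per period, so δ ≥ 42/88 = 21/44.
The tighter constraint is Juno's, so cooperation needs δ ≥ 42/61.

42/61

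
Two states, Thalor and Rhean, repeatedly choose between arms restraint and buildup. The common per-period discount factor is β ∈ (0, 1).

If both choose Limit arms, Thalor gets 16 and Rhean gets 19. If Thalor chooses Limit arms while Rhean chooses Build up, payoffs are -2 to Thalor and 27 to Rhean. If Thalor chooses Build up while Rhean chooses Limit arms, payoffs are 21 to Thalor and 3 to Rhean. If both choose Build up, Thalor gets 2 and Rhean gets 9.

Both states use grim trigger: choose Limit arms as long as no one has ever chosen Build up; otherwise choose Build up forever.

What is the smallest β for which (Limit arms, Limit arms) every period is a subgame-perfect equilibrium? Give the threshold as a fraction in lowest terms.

4/9

Thalor: cooperation gives 16 each period; deviation gives 21 once then 2 forever.
  16/(1−β) ≥ 21 + 2β/(1−β) ⇒ β ≥ 5/19.
Rhean: cooperation gives 19 each period; deviation gives 27 once then 9 forever.
  β ≥ 8/18 = 4/9.
Both must hold, so the binding constraint is Rhean's: β ≥ 4/9.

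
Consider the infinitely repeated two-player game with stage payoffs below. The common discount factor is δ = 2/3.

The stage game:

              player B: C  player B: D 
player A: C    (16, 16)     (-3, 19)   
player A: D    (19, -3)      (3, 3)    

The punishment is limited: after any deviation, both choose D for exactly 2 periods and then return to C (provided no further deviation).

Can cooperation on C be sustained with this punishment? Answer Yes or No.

Comparing payoff streams over the 3 periods until play realigns: cooperate → 16(1+δ+…+δ^2); deviate → 19 + 3(δ+…+δ^2).
Cooperation is sustained iff (16−3)(δ+…+δ^2) ≥ 19−16.
δ+…+δ^2 = 2/3·(1−(2/3)^2)/(1−2/3) = 1.1111, and (19−16)/(16−3) = 0.2308.
1.1111 ≥ 0.2308, so cooperation is sustainable.

Yes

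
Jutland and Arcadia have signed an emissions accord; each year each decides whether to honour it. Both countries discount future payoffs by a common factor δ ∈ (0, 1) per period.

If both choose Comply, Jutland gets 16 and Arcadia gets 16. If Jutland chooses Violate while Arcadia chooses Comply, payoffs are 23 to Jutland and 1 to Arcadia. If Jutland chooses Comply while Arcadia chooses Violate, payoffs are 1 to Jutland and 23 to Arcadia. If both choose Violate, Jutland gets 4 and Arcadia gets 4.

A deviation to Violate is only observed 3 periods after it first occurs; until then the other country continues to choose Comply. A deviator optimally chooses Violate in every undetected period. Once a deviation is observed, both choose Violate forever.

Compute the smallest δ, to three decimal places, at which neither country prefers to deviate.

0.717

A deviator earns 23 for 3 periods, then 4 forever; cooperating earns 16 forever. Multiplying the IC by (1−δ):
16 ≥ 23(1−δ^3) + 4δ^3, so 19·δ^3 ≥ 7 and δ^3 ≥ 7/19.
δ ≥ (7/19)^(1/3) ≈ 0.717.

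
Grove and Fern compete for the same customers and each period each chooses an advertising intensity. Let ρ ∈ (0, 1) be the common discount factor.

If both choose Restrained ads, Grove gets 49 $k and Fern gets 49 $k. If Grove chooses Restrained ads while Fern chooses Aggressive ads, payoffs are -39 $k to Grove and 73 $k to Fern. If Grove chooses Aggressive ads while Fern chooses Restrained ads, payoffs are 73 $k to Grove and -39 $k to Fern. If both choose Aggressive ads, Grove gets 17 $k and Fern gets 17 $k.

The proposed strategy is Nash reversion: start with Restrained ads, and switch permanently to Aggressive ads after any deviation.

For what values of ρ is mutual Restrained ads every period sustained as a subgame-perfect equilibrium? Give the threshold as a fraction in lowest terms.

Under grim trigger the critical discount factor is (T−C)/(T−P) with T = 73, C = 49, P = 17.
ρ* = (73−49)/(73−17) = 24/56 = 3/7.

3/7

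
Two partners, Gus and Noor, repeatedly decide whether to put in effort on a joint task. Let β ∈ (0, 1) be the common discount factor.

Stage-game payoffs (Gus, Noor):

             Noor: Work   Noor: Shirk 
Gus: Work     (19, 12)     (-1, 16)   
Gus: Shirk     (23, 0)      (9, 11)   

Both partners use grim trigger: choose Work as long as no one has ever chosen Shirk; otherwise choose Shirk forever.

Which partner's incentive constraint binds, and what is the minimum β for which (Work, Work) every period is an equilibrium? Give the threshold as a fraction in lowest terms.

Noor; β ≥ 4/5

Gus: cooperation gives 19 each period; deviation gives 23 once then 9 forever.
  19/(1−β) ≥ 23 + 9β/(1−β) ⇒ β ≥ 4/14 = 2/7.
Noor: cooperation gives 12 each period; deviation gives 16 once then 11 forever.
  β ≥ 4/5.
Both must hold, so the binding constraint is Noor's: β ≥ 4/5.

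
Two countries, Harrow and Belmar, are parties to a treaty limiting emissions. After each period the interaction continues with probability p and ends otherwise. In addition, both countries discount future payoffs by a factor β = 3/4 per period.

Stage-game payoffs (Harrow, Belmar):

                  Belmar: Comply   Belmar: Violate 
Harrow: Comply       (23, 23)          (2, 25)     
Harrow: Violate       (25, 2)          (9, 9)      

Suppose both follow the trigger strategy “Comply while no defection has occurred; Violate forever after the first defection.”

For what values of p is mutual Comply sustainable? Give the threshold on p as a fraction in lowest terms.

1/6

Expected continuation weight on next period's payoff is β·p = 3/4·p, which plays the role of the discount factor.
Cooperation requires 3/4·p ≥ (25−23)/(25−9) = 1/8, hence p ≥ 1/6.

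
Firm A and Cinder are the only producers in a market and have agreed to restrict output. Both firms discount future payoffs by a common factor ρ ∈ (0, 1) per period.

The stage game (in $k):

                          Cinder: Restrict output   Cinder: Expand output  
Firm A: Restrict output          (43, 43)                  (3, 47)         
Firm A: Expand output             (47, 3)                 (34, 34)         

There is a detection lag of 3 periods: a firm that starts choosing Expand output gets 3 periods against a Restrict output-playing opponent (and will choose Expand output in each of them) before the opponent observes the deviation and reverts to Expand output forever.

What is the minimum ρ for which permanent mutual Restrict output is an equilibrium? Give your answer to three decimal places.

0.675

A deviator earns 47 for 3 periods, then 34 forever; cooperating earns 43 forever. Multiplying the IC by (1−ρ):
43 ≥ 47(1−ρ^3) + 34ρ^3, so 13·ρ^3 ≥ 4 and ρ^3 ≥ 4/13.
ρ ≥ (4/13)^(1/3) ≈ 0.675.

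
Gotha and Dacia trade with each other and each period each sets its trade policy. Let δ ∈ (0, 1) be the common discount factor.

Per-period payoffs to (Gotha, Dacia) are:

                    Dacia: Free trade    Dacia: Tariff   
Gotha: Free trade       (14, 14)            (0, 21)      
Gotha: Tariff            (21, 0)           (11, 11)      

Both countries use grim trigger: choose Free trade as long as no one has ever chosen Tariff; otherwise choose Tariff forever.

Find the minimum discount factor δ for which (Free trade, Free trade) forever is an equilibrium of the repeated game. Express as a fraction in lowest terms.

One-period gain from deviating is 21 − 14 = 7. The loss is 14 − 11 = 3 in every subsequent period, with present value 3·δ/(1−δ).
Deviation is unprofitable when 3·δ/(1−δ) ≥ 7, i.e. δ/(1−δ) ≥ 7/3.
Equivalently δ ≥ 7/(7+3) = 7/10.

7/10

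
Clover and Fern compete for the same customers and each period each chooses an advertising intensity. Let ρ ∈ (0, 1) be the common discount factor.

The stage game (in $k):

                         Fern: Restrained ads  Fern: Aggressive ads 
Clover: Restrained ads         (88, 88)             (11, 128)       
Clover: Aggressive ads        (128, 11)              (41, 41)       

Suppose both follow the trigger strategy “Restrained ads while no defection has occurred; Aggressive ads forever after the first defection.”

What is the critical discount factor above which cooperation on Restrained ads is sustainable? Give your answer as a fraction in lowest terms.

One-period gain from deviating is 128 − 88 = 40. The loss is 88 − 41 = 47 in every subsequent period, with present value 47·ρ/(1−ρ).
Deviation is unprofitable when 47·ρ/(1−ρ) ≥ 40, i.e. ρ/(1−ρ) ≥ 40/47.
Equivalently ρ ≥ 40/(40+47) = 40/87.

40/87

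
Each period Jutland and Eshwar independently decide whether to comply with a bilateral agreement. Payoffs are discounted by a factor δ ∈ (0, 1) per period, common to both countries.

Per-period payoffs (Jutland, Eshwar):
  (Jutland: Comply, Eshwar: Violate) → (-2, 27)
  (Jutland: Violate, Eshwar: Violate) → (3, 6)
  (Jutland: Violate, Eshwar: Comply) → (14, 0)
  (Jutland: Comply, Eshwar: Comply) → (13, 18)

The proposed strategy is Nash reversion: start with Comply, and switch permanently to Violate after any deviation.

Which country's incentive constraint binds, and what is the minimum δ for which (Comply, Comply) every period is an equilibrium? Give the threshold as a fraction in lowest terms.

Eshwar; δ ≥ 3/7

Jutland's threshold: (14−13)/(14−3) = 1/11.
Eshwar's threshold: (27−18)/(27−6) = 3/7.
1/11 < 3/7, so Eshwar binds and δ* = 3/7.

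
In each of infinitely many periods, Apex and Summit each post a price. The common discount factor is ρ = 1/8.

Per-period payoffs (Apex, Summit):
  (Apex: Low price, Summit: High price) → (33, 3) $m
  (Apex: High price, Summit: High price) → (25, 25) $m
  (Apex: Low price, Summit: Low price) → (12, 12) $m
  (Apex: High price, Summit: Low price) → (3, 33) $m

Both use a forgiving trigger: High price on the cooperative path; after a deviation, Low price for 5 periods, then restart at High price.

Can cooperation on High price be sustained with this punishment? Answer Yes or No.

IC: ρ+…+ρ^5 ≥ (33−25)/(25−12) = 8/13.
At ρ = 1/8: partial sum = 0.1429 < 0.6154. Cooperation not sustainable.

No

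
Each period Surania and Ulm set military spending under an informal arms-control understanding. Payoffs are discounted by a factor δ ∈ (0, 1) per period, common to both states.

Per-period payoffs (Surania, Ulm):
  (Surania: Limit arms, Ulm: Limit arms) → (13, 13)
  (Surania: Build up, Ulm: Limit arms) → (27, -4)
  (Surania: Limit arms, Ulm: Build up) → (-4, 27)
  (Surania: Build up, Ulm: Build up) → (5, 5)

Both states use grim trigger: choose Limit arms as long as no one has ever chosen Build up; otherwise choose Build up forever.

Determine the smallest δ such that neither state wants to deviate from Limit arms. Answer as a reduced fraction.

Under grim trigger the critical discount factor is (T−C)/(T−P) with T = 27, C = 13, P = 5.
δ* = (27−13)/(27−5) = 14/22 = 7/11.

7/11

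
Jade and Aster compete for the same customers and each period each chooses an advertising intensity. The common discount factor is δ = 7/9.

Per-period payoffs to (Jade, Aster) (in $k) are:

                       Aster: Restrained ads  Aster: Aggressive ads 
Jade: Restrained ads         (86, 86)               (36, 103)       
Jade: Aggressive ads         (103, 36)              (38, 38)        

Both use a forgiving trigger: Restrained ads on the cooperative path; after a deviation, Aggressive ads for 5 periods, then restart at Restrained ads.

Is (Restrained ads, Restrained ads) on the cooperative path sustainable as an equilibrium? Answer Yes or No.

A one-shot deviation gives 103 now, then 38 for 5 periods, then back to 86.
Gain from deviating: (103−86) today; loss: (86−38) in each of the next 5 periods.
No-deviation condition: (86−38)(δ+…+δ^5) ≥ 103−86, i.e. δ+…+δ^5 ≥ 17/48.
At δ = 7/9: δ+…+δ^5 = 2.5038 ≥ 0.3542.
So cooperation is sustainable.

Yes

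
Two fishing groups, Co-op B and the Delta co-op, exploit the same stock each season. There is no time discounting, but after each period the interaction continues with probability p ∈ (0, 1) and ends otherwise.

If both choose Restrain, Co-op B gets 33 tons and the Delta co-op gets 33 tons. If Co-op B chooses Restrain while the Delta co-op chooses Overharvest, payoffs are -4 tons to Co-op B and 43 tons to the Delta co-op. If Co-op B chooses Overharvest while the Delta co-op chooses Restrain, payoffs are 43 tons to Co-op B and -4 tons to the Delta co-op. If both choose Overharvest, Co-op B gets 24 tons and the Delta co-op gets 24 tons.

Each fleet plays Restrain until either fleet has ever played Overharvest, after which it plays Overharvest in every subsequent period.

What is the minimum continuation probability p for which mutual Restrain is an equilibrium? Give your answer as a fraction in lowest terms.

10/19

Expected cooperation value is 33 + p·33 + p²·33 + … = 33/(1−p); deviation gives 43 + p·24/(1−p).
33 ≥ 43(1−p) + 24p ⇒ 19p ≥ 10 ⇒ p ≥ 10/19.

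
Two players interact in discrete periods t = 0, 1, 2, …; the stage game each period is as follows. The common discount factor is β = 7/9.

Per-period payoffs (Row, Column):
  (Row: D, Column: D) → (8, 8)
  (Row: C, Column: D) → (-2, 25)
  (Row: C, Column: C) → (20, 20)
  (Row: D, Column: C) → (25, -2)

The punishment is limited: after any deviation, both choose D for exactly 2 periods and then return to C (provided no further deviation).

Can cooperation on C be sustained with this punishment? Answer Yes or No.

Yes

Comparing payoff streams over the 3 periods until play realigns: cooperate → 20(1+β+…+β^2); deviate → 25 + 8(β+…+β^2).
Cooperation is sustained iff (20−8)(β+…+β^2) ≥ 25−20.
β+…+β^2 = 7/9·(1−(7/9)^2)/(1−7/9) = 1.3827, and (25−20)/(20−8) = 0.4167.
1.3827 ≥ 0.4167, so cooperation is sustainable.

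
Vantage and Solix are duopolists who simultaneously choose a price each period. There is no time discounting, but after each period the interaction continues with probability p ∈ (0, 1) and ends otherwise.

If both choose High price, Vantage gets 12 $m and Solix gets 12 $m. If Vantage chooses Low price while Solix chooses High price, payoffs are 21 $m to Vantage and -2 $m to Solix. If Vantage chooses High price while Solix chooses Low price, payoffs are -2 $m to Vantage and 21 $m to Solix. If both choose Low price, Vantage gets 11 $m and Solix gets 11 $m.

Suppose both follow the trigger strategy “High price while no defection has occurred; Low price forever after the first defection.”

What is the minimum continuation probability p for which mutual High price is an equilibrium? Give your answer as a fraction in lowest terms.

9/10

With no time discounting, the continuation probability p plays the role of the discount factor.
Grim-trigger IC: 12/(1−p) ≥ 21 + 11p/(1−p) ⇒ p ≥ (21−12)/(21−11) = 9/10.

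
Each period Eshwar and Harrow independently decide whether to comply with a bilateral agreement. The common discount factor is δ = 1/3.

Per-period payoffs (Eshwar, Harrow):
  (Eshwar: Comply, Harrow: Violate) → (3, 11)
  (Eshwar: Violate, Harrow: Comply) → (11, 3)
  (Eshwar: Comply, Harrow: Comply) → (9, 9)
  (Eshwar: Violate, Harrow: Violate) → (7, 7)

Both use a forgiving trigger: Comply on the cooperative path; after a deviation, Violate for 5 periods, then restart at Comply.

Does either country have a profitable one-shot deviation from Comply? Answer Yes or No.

Comparing payoff streams over the 6 periods until play realigns: cooperate → 9(1+δ+…+δ^5); deviate → 11 + 7(δ+…+δ^5).
Cooperation is sustained iff (9−7)(δ+…+δ^5) ≥ 11−9.
δ+…+δ^5 = 1/3·(1−(1/3)^5)/(1−1/3) = 0.4979, and (11−9)/(9−7) = 1.0000.
0.4979 < 1.0000, so cooperation is not sustainable.

Yes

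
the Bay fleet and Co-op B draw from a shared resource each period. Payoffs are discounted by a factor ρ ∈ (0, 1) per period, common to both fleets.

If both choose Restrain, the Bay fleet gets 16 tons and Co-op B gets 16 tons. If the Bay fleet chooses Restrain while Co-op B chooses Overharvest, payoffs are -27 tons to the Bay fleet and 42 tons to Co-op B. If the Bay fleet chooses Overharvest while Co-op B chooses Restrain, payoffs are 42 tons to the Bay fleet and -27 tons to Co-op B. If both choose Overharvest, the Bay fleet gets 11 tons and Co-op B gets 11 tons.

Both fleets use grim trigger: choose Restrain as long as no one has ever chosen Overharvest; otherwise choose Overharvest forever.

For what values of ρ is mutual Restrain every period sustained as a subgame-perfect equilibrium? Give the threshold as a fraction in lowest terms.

16/(1−ρ) ≥ 42 + 11ρ/(1−ρ)
16 ≥ 42 − 31ρ
ρ ≥ 26/31.

26/31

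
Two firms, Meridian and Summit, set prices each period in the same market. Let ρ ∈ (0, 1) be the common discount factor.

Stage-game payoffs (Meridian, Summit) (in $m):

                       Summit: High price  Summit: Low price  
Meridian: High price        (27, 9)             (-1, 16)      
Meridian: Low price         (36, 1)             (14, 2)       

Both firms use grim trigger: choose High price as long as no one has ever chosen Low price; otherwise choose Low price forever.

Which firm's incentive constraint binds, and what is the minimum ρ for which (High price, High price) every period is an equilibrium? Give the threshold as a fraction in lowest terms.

Summit; ρ ≥ 1/2

Meridian's threshold: (36−27)/(36−14) = 9/22.
Summit's threshold: (16−9)/(16−2) = 1/2.
9/22 < 1/2, so Summit binds and ρ* = 1/2.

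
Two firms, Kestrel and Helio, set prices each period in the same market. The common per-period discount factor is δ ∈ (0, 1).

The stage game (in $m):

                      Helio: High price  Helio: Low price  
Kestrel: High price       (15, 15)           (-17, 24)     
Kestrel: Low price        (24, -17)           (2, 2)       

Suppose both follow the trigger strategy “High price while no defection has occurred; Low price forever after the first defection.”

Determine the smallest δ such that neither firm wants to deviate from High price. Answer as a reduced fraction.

15/(1−δ) ≥ 24 + 2δ/(1−δ)
15 ≥ 24 − 22δ
δ ≥ 9/22.

9/22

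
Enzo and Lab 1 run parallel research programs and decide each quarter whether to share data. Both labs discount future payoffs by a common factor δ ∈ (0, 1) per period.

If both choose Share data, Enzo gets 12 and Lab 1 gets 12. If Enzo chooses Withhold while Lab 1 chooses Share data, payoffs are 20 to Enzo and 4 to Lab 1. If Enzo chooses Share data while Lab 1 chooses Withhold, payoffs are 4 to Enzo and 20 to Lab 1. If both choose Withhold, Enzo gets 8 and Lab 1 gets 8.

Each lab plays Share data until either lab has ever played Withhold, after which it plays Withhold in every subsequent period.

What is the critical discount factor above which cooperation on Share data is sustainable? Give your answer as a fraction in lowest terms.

Cooperation forever yields 12 each period: 12/(1−δ).
Deviating yields 20 once, then 8 forever: 20 + 8δ/(1−δ).
No profitable deviation requires 12/(1−δ) ≥ 20 + 8δ/(1−δ).
Multiplying by (1−δ): 12 ≥ 20(1−δ) + 8δ = 20 − 12δ.
So 12δ ≥ 8, i.e. δ ≥ 8/12 = 2/3.

2/3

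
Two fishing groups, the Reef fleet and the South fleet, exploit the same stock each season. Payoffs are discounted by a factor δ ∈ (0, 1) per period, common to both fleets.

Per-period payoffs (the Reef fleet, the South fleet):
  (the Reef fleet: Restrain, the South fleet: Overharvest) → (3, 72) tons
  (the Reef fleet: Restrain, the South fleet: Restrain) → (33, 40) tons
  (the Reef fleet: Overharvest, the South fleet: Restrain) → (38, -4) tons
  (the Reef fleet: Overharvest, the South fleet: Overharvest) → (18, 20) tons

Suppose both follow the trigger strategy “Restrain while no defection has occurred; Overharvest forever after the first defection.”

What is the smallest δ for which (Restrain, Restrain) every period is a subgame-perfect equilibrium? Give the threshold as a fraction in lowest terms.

8/13

For the Reef fleet: deviation gain 38−33 = 5, per-period punishment loss 33−18 = 15. IC gives δ ≥ 5/20 = 1/4.
For the South fleet: gain 32, loss 20 per period, so δ ≥ 32/52 = 8/13.
The tighter constraint is the South fleet's, so cooperation needs δ ≥ 8/13.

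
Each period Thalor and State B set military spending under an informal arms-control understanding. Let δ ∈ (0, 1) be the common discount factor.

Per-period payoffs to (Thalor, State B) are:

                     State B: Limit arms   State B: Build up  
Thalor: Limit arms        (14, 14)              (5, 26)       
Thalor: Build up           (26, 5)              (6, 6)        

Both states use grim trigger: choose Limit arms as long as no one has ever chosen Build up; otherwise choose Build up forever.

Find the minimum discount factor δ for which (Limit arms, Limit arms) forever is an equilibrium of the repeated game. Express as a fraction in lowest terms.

3/5

Under grim trigger the critical discount factor is (T−C)/(T−P) with T = 26, C = 14, P = 6.
δ* = (26−14)/(26−6) = 12/20 = 3/5.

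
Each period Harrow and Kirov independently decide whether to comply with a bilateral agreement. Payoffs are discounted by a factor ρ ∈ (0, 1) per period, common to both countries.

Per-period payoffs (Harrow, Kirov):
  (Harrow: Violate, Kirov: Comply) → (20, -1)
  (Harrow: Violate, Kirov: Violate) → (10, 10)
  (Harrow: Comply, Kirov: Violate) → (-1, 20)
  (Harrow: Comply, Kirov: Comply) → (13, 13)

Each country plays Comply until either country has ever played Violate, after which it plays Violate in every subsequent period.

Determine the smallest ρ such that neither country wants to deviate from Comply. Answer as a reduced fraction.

7/10

One-period gain from deviating is 20 − 13 = 7. The loss is 13 − 10 = 3 in every subsequent period, with present value 3·ρ/(1−ρ).
Deviation is unprofitable when 3·ρ/(1−ρ) ≥ 7, i.e. ρ/(1−ρ) ≥ 7/3.
Equivalently ρ ≥ 7/(7+3) = 7/10.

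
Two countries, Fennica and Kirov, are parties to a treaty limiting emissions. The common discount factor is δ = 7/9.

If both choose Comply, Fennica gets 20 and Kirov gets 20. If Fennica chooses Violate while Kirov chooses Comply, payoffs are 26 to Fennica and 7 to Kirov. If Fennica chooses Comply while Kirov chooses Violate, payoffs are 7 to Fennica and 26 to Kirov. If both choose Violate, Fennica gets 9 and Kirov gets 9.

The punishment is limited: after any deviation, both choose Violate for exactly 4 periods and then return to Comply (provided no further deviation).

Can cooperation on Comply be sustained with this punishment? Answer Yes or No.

Yes

IC: δ+…+δ^4 ≥ (26−20)/(20−9) = 6/11.
At δ = 7/9: partial sum = 2.2192 ≥ 0.5455. Cooperation sustainable.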